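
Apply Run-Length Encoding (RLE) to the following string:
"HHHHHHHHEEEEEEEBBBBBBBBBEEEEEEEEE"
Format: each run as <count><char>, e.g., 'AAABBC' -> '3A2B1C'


Scanning runs left to right:
  i=0: run of 'H' x 8 -> '8H'
  i=8: run of 'E' x 7 -> '7E'
  i=15: run of 'B' x 9 -> '9B'
  i=24: run of 'E' x 9 -> '9E'

RLE = 8H7E9B9E


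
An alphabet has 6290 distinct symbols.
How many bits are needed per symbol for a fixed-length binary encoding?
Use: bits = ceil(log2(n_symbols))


log2(6290) = 12.6188
Bracket: 2^12 = 4096 < 6290 <= 2^13 = 8192
So ceil(log2(6290)) = 13

bits = ceil(log2(6290)) = ceil(12.6188) = 13 bits


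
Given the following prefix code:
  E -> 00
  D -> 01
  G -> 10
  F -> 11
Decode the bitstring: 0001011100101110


Decoding step by step:
Bits 00 -> E
Bits 01 -> D
Bits 01 -> D
Bits 11 -> F
Bits 00 -> E
Bits 10 -> G
Bits 11 -> F
Bits 10 -> G


Decoded message: EDDFEGFG


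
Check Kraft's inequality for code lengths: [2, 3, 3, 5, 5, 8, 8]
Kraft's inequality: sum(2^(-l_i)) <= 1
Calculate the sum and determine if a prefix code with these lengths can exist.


Sum = 2^(-2) + 2^(-3) + 2^(-3) + 2^(-5) + 2^(-5) + 2^(-8) + 2^(-8)
    = 0.25 + 0.125 + 0.125 + 0.03125 + 0.03125 + 0.00390625 + 0.00390625
    = 146/256 = 0.5703125
Since 0.5703125 <= 1, Kraft's inequality IS satisfied.
A prefix code with these lengths CAN exist.

Kraft sum = 0.5703125. Satisfied.


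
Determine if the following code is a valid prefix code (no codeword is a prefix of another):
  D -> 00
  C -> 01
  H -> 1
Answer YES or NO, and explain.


Checking each pair (does one codeword prefix another?):
  D='00' vs C='01': no prefix
  D='00' vs H='1': no prefix
  C='01' vs D='00': no prefix
  C='01' vs H='1': no prefix
  H='1' vs D='00': no prefix
  H='1' vs C='01': no prefix
No violation found over all pairs.

YES -- this is a valid prefix code. No codeword is a prefix of any other codeword.


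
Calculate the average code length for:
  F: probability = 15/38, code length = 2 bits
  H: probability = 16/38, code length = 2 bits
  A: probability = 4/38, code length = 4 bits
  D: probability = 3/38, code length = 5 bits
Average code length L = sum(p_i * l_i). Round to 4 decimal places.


Weighted contributions p_i * l_i:
  F: (15/38) * 2 = 30/38
  H: (16/38) * 2 = 32/38
  A: (4/38) * 4 = 16/38
  D: (3/38) * 5 = 15/38
Sum = (30 + 32 + 16 + 15)/38 = 93/38

L = 93/38 = 2.4474 bits/symbol


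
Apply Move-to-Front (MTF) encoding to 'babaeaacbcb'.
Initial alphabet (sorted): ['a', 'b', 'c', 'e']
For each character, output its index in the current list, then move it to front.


MTF encoding:
'b': index 1 in ['a', 'b', 'c', 'e'] -> ['b', 'a', 'c', 'e']
'a': index 1 in ['b', 'a', 'c', 'e'] -> ['a', 'b', 'c', 'e']
'b': index 1 in ['a', 'b', 'c', 'e'] -> ['b', 'a', 'c', 'e']
'a': index 1 in ['b', 'a', 'c', 'e'] -> ['a', 'b', 'c', 'e']
'e': index 3 in ['a', 'b', 'c', 'e'] -> ['e', 'a', 'b', 'c']
'a': index 1 in ['e', 'a', 'b', 'c'] -> ['a', 'e', 'b', 'c']
'a': index 0 in ['a', 'e', 'b', 'c'] -> ['a', 'e', 'b', 'c']
'c': index 3 in ['a', 'e', 'b', 'c'] -> ['c', 'a', 'e', 'b']
'b': index 3 in ['c', 'a', 'e', 'b'] -> ['b', 'c', 'a', 'e']
'c': index 1 in ['b', 'c', 'a', 'e'] -> ['c', 'b', 'a', 'e']
'b': index 1 in ['c', 'b', 'a', 'e'] -> ['b', 'c', 'a', 'e']


Output: [1, 1, 1, 1, 3, 1, 0, 3, 3, 1, 1]


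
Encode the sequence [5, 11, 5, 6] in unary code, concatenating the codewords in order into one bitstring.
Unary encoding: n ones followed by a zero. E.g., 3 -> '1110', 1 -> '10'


Encode each number as n ones followed by a terminating 0:
  5 -> 111110 (6 bits)
  11 -> 111111111110 (12 bits)
  5 -> 111110 (6 bits)
  6 -> 1111110 (7 bits)
Total length = 6 + 12 + 6 + 7 = 31 bits.

Unary([5, 11, 5, 6]) = 1111101111111111101111101111110 (31 bits)


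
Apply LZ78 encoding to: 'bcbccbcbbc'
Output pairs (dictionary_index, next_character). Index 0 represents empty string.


LZ78 encoding steps:
Dictionary: {0: ''}
Step 1: w='' (idx 0), next='b' -> output (0, 'b'), add 'b' as idx 1
Step 2: w='' (idx 0), next='c' -> output (0, 'c'), add 'c' as idx 2
Step 3: w='b' (idx 1), next='c' -> output (1, 'c'), add 'bc' as idx 3
Step 4: w='c' (idx 2), next='b' -> output (2, 'b'), add 'cb' as idx 4
Step 5: w='cb' (idx 4), next='b' -> output (4, 'b'), add 'cbb' as idx 5
Step 6: w='c' (idx 2), end of input -> output (2, '')


Encoded: [(0, 'b'), (0, 'c'), (1, 'c'), (2, 'b'), (4, 'b'), (2, '')]


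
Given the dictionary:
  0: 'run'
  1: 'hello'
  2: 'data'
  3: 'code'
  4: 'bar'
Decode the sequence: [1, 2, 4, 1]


Look up each index in the dictionary:
  1 -> 'hello'
  2 -> 'data'
  4 -> 'bar'
  1 -> 'hello'

Decoded: "hello data bar hello"


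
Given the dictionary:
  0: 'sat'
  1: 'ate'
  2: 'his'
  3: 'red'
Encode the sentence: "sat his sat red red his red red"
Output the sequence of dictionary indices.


Look up each word in the dictionary:
  'sat' -> 0
  'his' -> 2
  'sat' -> 0
  'red' -> 3
  'red' -> 3
  'his' -> 2
  'red' -> 3
  'red' -> 3

Encoded: [0, 2, 0, 3, 3, 2, 3, 3]


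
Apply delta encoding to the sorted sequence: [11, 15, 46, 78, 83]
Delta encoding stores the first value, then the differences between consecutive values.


First value: 11
Deltas:
  15 - 11 = 4
  46 - 15 = 31
  78 - 46 = 32
  83 - 78 = 5


Delta encoded: [11, 4, 31, 32, 5]


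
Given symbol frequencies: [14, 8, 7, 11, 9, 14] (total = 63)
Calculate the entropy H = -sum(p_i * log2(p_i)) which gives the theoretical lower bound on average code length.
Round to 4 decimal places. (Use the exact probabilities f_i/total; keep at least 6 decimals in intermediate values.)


Per-symbol terms -p_i * log2(p_i) with p_i = f_i/63:
  p = 14/63 = 0.222222: log2(p) = -2.169925, -p*log2(p) = 0.482206
  p = 8/63 = 0.126984: log2(p) = -2.977280, -p*log2(p) = 0.378067
  p = 7/63 = 0.111111: log2(p) = -3.169925, -p*log2(p) = 0.352214
  p = 11/63 = 0.174603: log2(p) = -2.517848, -p*log2(p) = 0.439624
  p = 9/63 = 0.142857: log2(p) = -2.807355, -p*log2(p) = 0.401051
  p = 14/63 = 0.222222: log2(p) = -2.169925, -p*log2(p) = 0.482206
H = 0.482206 + 0.378067 + 0.352214 + 0.439624 + 0.401051 + 0.482206 = 2.535368

H = 2.5354 bits/symbol


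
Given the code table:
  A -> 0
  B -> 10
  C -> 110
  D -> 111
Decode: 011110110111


Decoding:
0 -> A
111 -> D
10 -> B
110 -> C
111 -> D


Result: ADBCD


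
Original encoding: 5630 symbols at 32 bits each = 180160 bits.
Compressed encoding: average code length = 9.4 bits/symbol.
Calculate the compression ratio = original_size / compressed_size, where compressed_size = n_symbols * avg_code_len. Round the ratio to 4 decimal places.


original_size = n_symbols * orig_bits = 5630 * 32 = 180160 bits
compressed_size = n_symbols * avg_code_len = 5630 * 9.4 = 52922.0 bits
ratio = original_size / compressed_size = 180160 / 52922.0 = 3.4043

Compression ratio = 3.4043


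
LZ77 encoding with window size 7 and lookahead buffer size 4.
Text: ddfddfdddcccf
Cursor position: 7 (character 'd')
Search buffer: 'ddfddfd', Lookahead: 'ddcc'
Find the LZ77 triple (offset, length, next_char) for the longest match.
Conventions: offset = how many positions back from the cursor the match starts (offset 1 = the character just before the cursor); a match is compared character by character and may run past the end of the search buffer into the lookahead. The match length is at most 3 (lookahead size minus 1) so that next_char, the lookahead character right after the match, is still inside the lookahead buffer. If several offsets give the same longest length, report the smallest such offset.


Try each offset into the search buffer:
  offset=1 (pos 6, char 'd'): match length 2
  offset=2 (pos 5, char 'f'): match length 0
  offset=3 (pos 4, char 'd'): match length 1
  offset=4 (pos 3, char 'd'): match length 2
  offset=5 (pos 2, char 'f'): match length 0
  offset=6 (pos 1, char 'd'): match length 1
  offset=7 (pos 0, char 'd'): match length 2
Longest match has length 2, found at offsets 1, 4, 7; take the smallest, offset 1.
next_char = character at position 7 + 2 = 9 -> 'c'

Best match: offset=1, length=2 (matching 'dd' starting at position 6)
LZ77 triple: (1, 2, 'c')


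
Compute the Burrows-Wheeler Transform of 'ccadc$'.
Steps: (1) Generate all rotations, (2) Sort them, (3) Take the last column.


Rotations (sorted):
  0: $ccadc -> last char: c
  1: adc$cc -> last char: c
  2: c$ccad -> last char: d
  3: cadc$c -> last char: c
  4: ccadc$ -> last char: $
  5: dc$cca -> last char: a


BWT = ccdc$a


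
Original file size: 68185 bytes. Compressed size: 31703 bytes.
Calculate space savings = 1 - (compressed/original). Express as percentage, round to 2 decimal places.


ratio = compressed/original = 31703/68185 = 0.464956
savings = 1 - ratio = 1 - 0.464956 = 0.535044
as a percentage: 0.535044 * 100 = 53.5%

Space savings = 1 - 31703/68185 = 53.5%


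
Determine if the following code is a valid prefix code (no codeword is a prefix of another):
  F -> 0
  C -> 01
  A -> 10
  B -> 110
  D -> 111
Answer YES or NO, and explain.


Checking each pair (does one codeword prefix another?):
  F='0' vs C='01': prefix -- VIOLATION

NO -- this is NOT a valid prefix code. F (0) is a prefix of C (01).


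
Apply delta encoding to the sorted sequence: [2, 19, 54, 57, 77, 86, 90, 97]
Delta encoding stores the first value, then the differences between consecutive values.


First value: 2
Deltas:
  19 - 2 = 17
  54 - 19 = 35
  57 - 54 = 3
  77 - 57 = 20
  86 - 77 = 9
  90 - 86 = 4
  97 - 90 = 7


Delta encoded: [2, 17, 35, 3, 20, 9, 4, 7]


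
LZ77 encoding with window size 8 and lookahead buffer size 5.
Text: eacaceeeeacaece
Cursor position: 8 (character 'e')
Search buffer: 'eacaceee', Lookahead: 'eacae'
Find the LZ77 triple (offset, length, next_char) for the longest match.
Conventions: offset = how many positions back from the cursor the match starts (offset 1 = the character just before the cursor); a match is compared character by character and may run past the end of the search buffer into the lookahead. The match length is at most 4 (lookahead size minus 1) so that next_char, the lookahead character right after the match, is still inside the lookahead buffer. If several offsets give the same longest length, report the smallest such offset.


Try each offset into the search buffer:
  offset=1 (pos 7, char 'e'): match length 1
  offset=2 (pos 6, char 'e'): match length 1
  offset=3 (pos 5, char 'e'): match length 1
  offset=4 (pos 4, char 'c'): match length 0
  offset=5 (pos 3, char 'a'): match length 0
  offset=6 (pos 2, char 'c'): match length 0
  offset=7 (pos 1, char 'a'): match length 0
  offset=8 (pos 0, char 'e'): match length 4
Longest match has length 4 at offset 8.
next_char = character at position 8 + 4 = 12 -> 'e'

Best match: offset=8, length=4 (matching 'eaca' starting at position 0)
LZ77 triple: (8, 4, 'e')


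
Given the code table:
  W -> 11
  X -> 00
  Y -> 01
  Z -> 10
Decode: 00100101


Decoding:
00 -> X
10 -> Z
01 -> Y
01 -> Y


Result: XZYY


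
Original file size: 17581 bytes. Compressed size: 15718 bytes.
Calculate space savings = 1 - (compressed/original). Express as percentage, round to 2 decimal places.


ratio = compressed/original = 15718/17581 = 0.894033
savings = 1 - ratio = 1 - 0.894033 = 0.105967
as a percentage: 0.105967 * 100 = 10.6%

Space savings = 1 - 15718/17581 = 10.6%


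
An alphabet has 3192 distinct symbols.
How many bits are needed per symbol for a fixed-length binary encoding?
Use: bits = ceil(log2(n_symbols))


log2(3192) = 11.6402
Bracket: 2^11 = 2048 < 3192 <= 2^12 = 4096
So ceil(log2(3192)) = 12

bits = ceil(log2(3192)) = ceil(11.6402) = 12 bits


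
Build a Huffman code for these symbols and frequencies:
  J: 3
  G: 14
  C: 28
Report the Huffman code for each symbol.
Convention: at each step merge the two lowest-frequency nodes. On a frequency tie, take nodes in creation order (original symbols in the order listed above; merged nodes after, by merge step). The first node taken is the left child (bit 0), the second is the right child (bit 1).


Huffman tree construction:
Step 1: Merge J(3) + G(14) = 17
Step 2: Merge (J+G)(17) + C(28) = 45
Read each symbol's code off the tree from the root (left child = 0, right child = 1).

Codes:
  J: 00 (length 2)
  G: 01 (length 2)
  C: 1 (length 1)
Average code length: 62/45 = 1.3778 bits/symbol


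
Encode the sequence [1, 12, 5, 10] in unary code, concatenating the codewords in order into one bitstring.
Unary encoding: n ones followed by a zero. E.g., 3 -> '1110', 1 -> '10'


Encode each number as n ones followed by a terminating 0:
  1 -> 10 (2 bits)
  12 -> 1111111111110 (13 bits)
  5 -> 111110 (6 bits)
  10 -> 11111111110 (11 bits)
Total length = 2 + 13 + 6 + 11 = 32 bits.

Unary([1, 12, 5, 10]) = 10111111111111011111011111111110 (32 bits)


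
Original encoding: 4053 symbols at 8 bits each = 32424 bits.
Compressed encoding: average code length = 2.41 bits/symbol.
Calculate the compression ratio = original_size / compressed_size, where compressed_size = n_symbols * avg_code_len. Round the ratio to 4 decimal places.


original_size = n_symbols * orig_bits = 4053 * 8 = 32424 bits
compressed_size = n_symbols * avg_code_len = 4053 * 2.41 = 9767.73 bits
ratio = original_size / compressed_size = 32424 / 9767.73 = 3.3195

Compression ratio = 3.3195


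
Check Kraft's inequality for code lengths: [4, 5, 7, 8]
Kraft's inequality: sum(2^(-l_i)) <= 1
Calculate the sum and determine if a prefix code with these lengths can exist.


Sum = 2^(-4) + 2^(-5) + 2^(-7) + 2^(-8)
    = 0.0625 + 0.03125 + 0.0078125 + 0.00390625
    = 27/256 = 0.10546875
Since 0.10546875 <= 1, Kraft's inequality IS satisfied.
A prefix code with these lengths CAN exist.

Kraft sum = 0.10546875. Satisfied.


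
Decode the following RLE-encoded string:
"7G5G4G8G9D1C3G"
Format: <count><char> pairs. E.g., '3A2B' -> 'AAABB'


Expanding each <count><char> pair:
  7G -> 'GGGGGGG'
  5G -> 'GGGGG'
  4G -> 'GGGG'
  8G -> 'GGGGGGGG'
  9D -> 'DDDDDDDDD'
  1C -> 'C'
  3G -> 'GGG'

Decoded = GGGGGGGGGGGGGGGGGGGGGGGGDDDDDDDDDCGGG


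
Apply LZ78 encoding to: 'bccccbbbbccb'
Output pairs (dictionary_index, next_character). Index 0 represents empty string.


LZ78 encoding steps:
Dictionary: {0: ''}
Step 1: w='' (idx 0), next='b' -> output (0, 'b'), add 'b' as idx 1
Step 2: w='' (idx 0), next='c' -> output (0, 'c'), add 'c' as idx 2
Step 3: w='c' (idx 2), next='c' -> output (2, 'c'), add 'cc' as idx 3
Step 4: w='c' (idx 2), next='b' -> output (2, 'b'), add 'cb' as idx 4
Step 5: w='b' (idx 1), next='b' -> output (1, 'b'), add 'bb' as idx 5
Step 6: w='b' (idx 1), next='c' -> output (1, 'c'), add 'bc' as idx 6
Step 7: w='cb' (idx 4), end of input -> output (4, '')


Encoded: [(0, 'b'), (0, 'c'), (2, 'c'), (2, 'b'), (1, 'b'), (1, 'c'), (4, '')]


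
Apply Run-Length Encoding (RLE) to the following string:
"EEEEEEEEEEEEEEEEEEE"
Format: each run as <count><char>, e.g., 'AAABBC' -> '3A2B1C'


Scanning runs left to right:
  i=0: run of 'E' x 19 -> '19E'

RLE = 19E


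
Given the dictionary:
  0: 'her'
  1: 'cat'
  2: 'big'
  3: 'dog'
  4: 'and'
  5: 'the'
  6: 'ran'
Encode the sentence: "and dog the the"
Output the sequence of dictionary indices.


Look up each word in the dictionary:
  'and' -> 4
  'dog' -> 3
  'the' -> 5
  'the' -> 5

Encoded: [4, 3, 5, 5]


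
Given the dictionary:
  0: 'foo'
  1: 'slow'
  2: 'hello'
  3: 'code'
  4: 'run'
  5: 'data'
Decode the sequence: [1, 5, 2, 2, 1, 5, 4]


Look up each index in the dictionary:
  1 -> 'slow'
  5 -> 'data'
  2 -> 'hello'
  2 -> 'hello'
  1 -> 'slow'
  5 -> 'data'
  4 -> 'run'

Decoded: "slow data hello hello slow data run"


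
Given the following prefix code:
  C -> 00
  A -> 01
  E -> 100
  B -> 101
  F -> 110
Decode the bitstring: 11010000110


Decoding step by step:
Bits 110 -> F
Bits 100 -> E
Bits 00 -> C
Bits 110 -> F


Decoded message: FECF


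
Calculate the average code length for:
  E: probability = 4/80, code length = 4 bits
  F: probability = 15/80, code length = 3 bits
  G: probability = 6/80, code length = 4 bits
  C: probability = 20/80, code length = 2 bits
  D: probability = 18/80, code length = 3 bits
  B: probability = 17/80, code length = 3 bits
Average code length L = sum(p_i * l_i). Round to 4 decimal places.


Weighted contributions p_i * l_i:
  E: (4/80) * 4 = 16/80
  F: (15/80) * 3 = 45/80
  G: (6/80) * 4 = 24/80
  C: (20/80) * 2 = 40/80
  D: (18/80) * 3 = 54/80
  B: (17/80) * 3 = 51/80
Sum = (16 + 45 + 24 + 40 + 54 + 51)/80 = 230/80

L = 230/80 = 2.8750 bits/symbol


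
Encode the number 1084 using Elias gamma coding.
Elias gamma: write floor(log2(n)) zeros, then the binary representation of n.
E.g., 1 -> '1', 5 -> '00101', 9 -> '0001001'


num_bits = floor(log2(1084)) + 1 = 11
leading_zeros = num_bits - 1 = 10
binary(1084) = 10000111100

Elias gamma(1084) = '0000000000' + '10000111100' = 000000000010000111100 (21 bits)


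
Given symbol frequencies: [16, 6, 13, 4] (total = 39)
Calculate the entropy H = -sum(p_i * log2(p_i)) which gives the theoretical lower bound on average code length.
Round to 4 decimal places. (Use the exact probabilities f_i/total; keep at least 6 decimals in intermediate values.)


Per-symbol terms -p_i * log2(p_i) with p_i = f_i/39:
  p = 16/39 = 0.410256: log2(p) = -1.285402, -p*log2(p) = 0.527345
  p = 6/39 = 0.153846: log2(p) = -2.700440, -p*log2(p) = 0.415452
  p = 13/39 = 0.333333: log2(p) = -1.584963, -p*log2(p) = 0.528321
  p = 4/39 = 0.102564: log2(p) = -3.285402, -p*log2(p) = 0.336964
H = 0.527345 + 0.415452 + 0.528321 + 0.336964 = 1.808082

H = 1.8081 bits/symbol


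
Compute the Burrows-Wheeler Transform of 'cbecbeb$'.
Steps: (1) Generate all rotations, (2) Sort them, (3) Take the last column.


Rotations (sorted):
  0: $cbecbeb -> last char: b
  1: b$cbecbe -> last char: e
  2: beb$cbec -> last char: c
  3: becbeb$c -> last char: c
  4: cbeb$cbe -> last char: e
  5: cbecbeb$ -> last char: $
  6: eb$cbecb -> last char: b
  7: ecbeb$cb -> last char: b


BWT = becce$bb


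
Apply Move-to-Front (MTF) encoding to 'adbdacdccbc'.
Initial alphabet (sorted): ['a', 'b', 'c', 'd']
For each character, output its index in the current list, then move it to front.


MTF encoding:
'a': index 0 in ['a', 'b', 'c', 'd'] -> ['a', 'b', 'c', 'd']
'd': index 3 in ['a', 'b', 'c', 'd'] -> ['d', 'a', 'b', 'c']
'b': index 2 in ['d', 'a', 'b', 'c'] -> ['b', 'd', 'a', 'c']
'd': index 1 in ['b', 'd', 'a', 'c'] -> ['d', 'b', 'a', 'c']
'a': index 2 in ['d', 'b', 'a', 'c'] -> ['a', 'd', 'b', 'c']
'c': index 3 in ['a', 'd', 'b', 'c'] -> ['c', 'a', 'd', 'b']
'd': index 2 in ['c', 'a', 'd', 'b'] -> ['d', 'c', 'a', 'b']
'c': index 1 in ['d', 'c', 'a', 'b'] -> ['c', 'd', 'a', 'b']
'c': index 0 in ['c', 'd', 'a', 'b'] -> ['c', 'd', 'a', 'b']
'b': index 3 in ['c', 'd', 'a', 'b'] -> ['b', 'c', 'd', 'a']
'c': index 1 in ['b', 'c', 'd', 'a'] -> ['c', 'b', 'd', 'a']


Output: [0, 3, 2, 1, 2, 3, 2, 1, 0, 3, 1]


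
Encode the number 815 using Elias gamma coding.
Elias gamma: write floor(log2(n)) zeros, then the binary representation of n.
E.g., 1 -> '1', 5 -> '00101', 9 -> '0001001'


num_bits = floor(log2(815)) + 1 = 10
leading_zeros = num_bits - 1 = 9
binary(815) = 1100101111

Elias gamma(815) = '000000000' + '1100101111' = 0000000001100101111 (19 bits)


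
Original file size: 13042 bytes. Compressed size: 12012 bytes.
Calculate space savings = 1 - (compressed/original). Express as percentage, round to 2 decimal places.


ratio = compressed/original = 12012/13042 = 0.921024
savings = 1 - ratio = 1 - 0.921024 = 0.078976
as a percentage: 0.078976 * 100 = 7.9%

Space savings = 1 - 12012/13042 = 7.9%


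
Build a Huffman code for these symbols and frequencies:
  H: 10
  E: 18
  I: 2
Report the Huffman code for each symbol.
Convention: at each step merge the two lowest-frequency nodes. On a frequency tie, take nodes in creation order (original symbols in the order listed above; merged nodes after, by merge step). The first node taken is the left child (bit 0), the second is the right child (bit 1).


Huffman tree construction:
Step 1: Merge I(2) + H(10) = 12
Step 2: Merge (I+H)(12) + E(18) = 30
Read each symbol's code off the tree from the root (left child = 0, right child = 1).

Codes:
  H: 01 (length 2)
  E: 1 (length 1)
  I: 00 (length 2)
Average code length: 42/30 = 1.4000 bits/symbol


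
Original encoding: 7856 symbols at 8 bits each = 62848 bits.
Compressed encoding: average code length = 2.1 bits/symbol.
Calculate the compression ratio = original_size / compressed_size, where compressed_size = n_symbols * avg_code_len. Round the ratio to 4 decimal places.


original_size = n_symbols * orig_bits = 7856 * 8 = 62848 bits
compressed_size = n_symbols * avg_code_len = 7856 * 2.1 = 16497.6 bits
ratio = original_size / compressed_size = 62848 / 16497.6 = 3.8095

Compression ratio = 3.8095


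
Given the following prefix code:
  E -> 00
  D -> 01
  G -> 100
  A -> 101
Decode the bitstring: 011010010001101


Decoding step by step:
Bits 01 -> D
Bits 101 -> A
Bits 00 -> E
Bits 100 -> G
Bits 01 -> D
Bits 101 -> A


Decoded message: DAEGDA


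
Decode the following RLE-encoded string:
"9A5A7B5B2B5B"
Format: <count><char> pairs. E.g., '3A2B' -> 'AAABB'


Expanding each <count><char> pair:
  9A -> 'AAAAAAAAA'
  5A -> 'AAAAA'
  7B -> 'BBBBBBB'
  5B -> 'BBBBB'
  2B -> 'BB'
  5B -> 'BBBBB'

Decoded = AAAAAAAAAAAAAABBBBBBBBBBBBBBBBBBB


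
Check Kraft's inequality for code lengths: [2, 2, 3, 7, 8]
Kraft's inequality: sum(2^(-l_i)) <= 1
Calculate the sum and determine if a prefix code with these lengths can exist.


Sum = 2^(-2) + 2^(-2) + 2^(-3) + 2^(-7) + 2^(-8)
    = 0.25 + 0.25 + 0.125 + 0.0078125 + 0.00390625
    = 163/256 = 0.63671875
Since 0.63671875 <= 1, Kraft's inequality IS satisfied.
A prefix code with these lengths CAN exist.

Kraft sum = 0.63671875. Satisfied.


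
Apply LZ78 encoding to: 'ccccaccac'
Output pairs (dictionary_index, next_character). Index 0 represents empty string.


LZ78 encoding steps:
Dictionary: {0: ''}
Step 1: w='' (idx 0), next='c' -> output (0, 'c'), add 'c' as idx 1
Step 2: w='c' (idx 1), next='c' -> output (1, 'c'), add 'cc' as idx 2
Step 3: w='c' (idx 1), next='a' -> output (1, 'a'), add 'ca' as idx 3
Step 4: w='cc' (idx 2), next='a' -> output (2, 'a'), add 'cca' as idx 4
Step 5: w='c' (idx 1), end of input -> output (1, '')


Encoded: [(0, 'c'), (1, 'c'), (1, 'a'), (2, 'a'), (1, '')]


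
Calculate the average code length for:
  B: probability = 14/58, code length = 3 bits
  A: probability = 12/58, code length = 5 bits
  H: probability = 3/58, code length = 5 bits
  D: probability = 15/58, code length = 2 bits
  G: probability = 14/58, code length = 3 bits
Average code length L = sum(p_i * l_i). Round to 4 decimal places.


Weighted contributions p_i * l_i:
  B: (14/58) * 3 = 42/58
  A: (12/58) * 5 = 60/58
  H: (3/58) * 5 = 15/58
  D: (15/58) * 2 = 30/58
  G: (14/58) * 3 = 42/58
Sum = (42 + 60 + 15 + 30 + 42)/58 = 189/58

L = 189/58 = 3.2586 bits/symbol


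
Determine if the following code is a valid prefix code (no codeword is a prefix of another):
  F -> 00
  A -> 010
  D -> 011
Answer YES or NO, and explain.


Checking each pair (does one codeword prefix another?):
  F='00' vs A='010': no prefix
  F='00' vs D='011': no prefix
  A='010' vs F='00': no prefix
  A='010' vs D='011': no prefix
  D='011' vs F='00': no prefix
  D='011' vs A='010': no prefix
No violation found over all pairs.

YES -- this is a valid prefix code. No codeword is a prefix of any other codeword.


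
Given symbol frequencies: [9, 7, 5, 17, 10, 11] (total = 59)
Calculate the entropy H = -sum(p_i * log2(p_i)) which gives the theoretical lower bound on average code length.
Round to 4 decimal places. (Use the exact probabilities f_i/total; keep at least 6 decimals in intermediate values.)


Per-symbol terms -p_i * log2(p_i) with p_i = f_i/59:
  p = 9/59 = 0.152542: log2(p) = -2.712718, -p*log2(p) = 0.413804
  p = 7/59 = 0.118644: log2(p) = -3.075288, -p*log2(p) = 0.364865
  p = 5/59 = 0.084746: log2(p) = -3.560715, -p*log2(p) = 0.301756
  p = 17/59 = 0.288136: log2(p) = -1.795180, -p*log2(p) = 0.517255
  p = 10/59 = 0.169492: log2(p) = -2.560715, -p*log2(p) = 0.434019
  p = 11/59 = 0.186441: log2(p) = -2.423211, -p*log2(p) = 0.451785
H = 0.413804 + 0.364865 + 0.301756 + 0.517255 + 0.434019 + 0.451785 = 2.483484

H = 2.4835 bits/symbol


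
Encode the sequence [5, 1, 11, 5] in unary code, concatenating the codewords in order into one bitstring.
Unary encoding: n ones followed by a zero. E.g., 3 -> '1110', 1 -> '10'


Encode each number as n ones followed by a terminating 0:
  5 -> 111110 (6 bits)
  1 -> 10 (2 bits)
  11 -> 111111111110 (12 bits)
  5 -> 111110 (6 bits)
Total length = 6 + 2 + 12 + 6 = 26 bits.

Unary([5, 1, 11, 5]) = 11111010111111111110111110 (26 bits)


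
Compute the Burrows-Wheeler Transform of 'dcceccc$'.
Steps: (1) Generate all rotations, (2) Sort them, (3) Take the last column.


Rotations (sorted):
  0: $dcceccc -> last char: c
  1: c$dccecc -> last char: c
  2: cc$dccec -> last char: c
  3: ccc$dcce -> last char: e
  4: cceccc$d -> last char: d
  5: ceccc$dc -> last char: c
  6: dcceccc$ -> last char: $
  7: eccc$dcc -> last char: c


BWT = cccedc$c


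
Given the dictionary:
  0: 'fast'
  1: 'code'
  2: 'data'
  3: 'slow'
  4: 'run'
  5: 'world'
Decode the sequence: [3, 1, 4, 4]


Look up each index in the dictionary:
  3 -> 'slow'
  1 -> 'code'
  4 -> 'run'
  4 -> 'run'

Decoded: "slow code run run"


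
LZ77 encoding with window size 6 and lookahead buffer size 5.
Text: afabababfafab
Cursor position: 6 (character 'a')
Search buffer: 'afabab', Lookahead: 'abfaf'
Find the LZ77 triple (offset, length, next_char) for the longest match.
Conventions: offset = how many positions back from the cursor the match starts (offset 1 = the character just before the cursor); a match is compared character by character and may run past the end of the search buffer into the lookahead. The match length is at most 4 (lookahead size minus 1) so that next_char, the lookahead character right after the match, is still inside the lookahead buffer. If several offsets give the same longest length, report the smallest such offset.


Try each offset into the search buffer:
  offset=1 (pos 5, char 'b'): match length 0
  offset=2 (pos 4, char 'a'): match length 2
  offset=3 (pos 3, char 'b'): match length 0
  offset=4 (pos 2, char 'a'): match length 2
  offset=5 (pos 1, char 'f'): match length 0
  offset=6 (pos 0, char 'a'): match length 1
Longest match has length 2, found at offsets 2, 4; take the smallest, offset 2.
next_char = character at position 6 + 2 = 8 -> 'f'

Best match: offset=2, length=2 (matching 'ab' starting at position 4)
LZ77 triple: (2, 2, 'f')


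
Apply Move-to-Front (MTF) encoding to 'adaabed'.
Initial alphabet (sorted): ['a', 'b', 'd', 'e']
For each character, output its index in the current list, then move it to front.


MTF encoding:
'a': index 0 in ['a', 'b', 'd', 'e'] -> ['a', 'b', 'd', 'e']
'd': index 2 in ['a', 'b', 'd', 'e'] -> ['d', 'a', 'b', 'e']
'a': index 1 in ['d', 'a', 'b', 'e'] -> ['a', 'd', 'b', 'e']
'a': index 0 in ['a', 'd', 'b', 'e'] -> ['a', 'd', 'b', 'e']
'b': index 2 in ['a', 'd', 'b', 'e'] -> ['b', 'a', 'd', 'e']
'e': index 3 in ['b', 'a', 'd', 'e'] -> ['e', 'b', 'a', 'd']
'd': index 3 in ['e', 'b', 'a', 'd'] -> ['d', 'e', 'b', 'a']


Output: [0, 2, 1, 0, 2, 3, 3]


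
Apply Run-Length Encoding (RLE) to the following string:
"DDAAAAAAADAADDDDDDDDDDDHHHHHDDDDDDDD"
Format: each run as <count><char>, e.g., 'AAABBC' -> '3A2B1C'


Scanning runs left to right:
  i=0: run of 'D' x 2 -> '2D'
  i=2: run of 'A' x 7 -> '7A'
  i=9: run of 'D' x 1 -> '1D'
  i=10: run of 'A' x 2 -> '2A'
  i=12: run of 'D' x 11 -> '11D'
  i=23: run of 'H' x 5 -> '5H'
  i=28: run of 'D' x 8 -> '8D'

RLE = 2D7A1D2A11D5H8D


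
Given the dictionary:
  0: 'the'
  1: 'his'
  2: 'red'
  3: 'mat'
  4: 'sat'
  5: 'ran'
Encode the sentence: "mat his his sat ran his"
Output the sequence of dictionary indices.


Look up each word in the dictionary:
  'mat' -> 3
  'his' -> 1
  'his' -> 1
  'sat' -> 4
  'ran' -> 5
  'his' -> 1

Encoded: [3, 1, 1, 4, 5, 1]


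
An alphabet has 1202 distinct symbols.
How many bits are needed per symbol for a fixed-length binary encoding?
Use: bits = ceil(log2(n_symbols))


log2(1202) = 10.2312
Bracket: 2^10 = 1024 < 1202 <= 2^11 = 2048
So ceil(log2(1202)) = 11

bits = ceil(log2(1202)) = ceil(10.2312) = 11 bits


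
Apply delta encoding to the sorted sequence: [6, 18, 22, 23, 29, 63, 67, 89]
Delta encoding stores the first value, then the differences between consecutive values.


First value: 6
Deltas:
  18 - 6 = 12
  22 - 18 = 4
  23 - 22 = 1
  29 - 23 = 6
  63 - 29 = 34
  67 - 63 = 4
  89 - 67 = 22


Delta encoded: [6, 12, 4, 1, 6, 34, 4, 22]


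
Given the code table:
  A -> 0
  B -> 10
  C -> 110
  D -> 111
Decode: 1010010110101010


Decoding:
10 -> B
10 -> B
0 -> A
10 -> B
110 -> C
10 -> B
10 -> B
10 -> B


Result: BBABCBBB


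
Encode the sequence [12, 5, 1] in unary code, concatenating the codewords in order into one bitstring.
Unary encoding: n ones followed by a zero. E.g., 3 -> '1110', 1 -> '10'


Encode each number as n ones followed by a terminating 0:
  12 -> 1111111111110 (13 bits)
  5 -> 111110 (6 bits)
  1 -> 10 (2 bits)
Total length = 13 + 6 + 2 = 21 bits.

Unary([12, 5, 1]) = 111111111111011111010 (21 bits)


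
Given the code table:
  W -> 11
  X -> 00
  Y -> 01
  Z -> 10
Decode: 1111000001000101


Decoding:
11 -> W
11 -> W
00 -> X
00 -> X
01 -> Y
00 -> X
01 -> Y
01 -> Y


Result: WWXXYXYY


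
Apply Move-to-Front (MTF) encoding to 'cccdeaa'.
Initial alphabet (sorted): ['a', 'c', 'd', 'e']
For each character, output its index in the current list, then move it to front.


MTF encoding:
'c': index 1 in ['a', 'c', 'd', 'e'] -> ['c', 'a', 'd', 'e']
'c': index 0 in ['c', 'a', 'd', 'e'] -> ['c', 'a', 'd', 'e']
'c': index 0 in ['c', 'a', 'd', 'e'] -> ['c', 'a', 'd', 'e']
'd': index 2 in ['c', 'a', 'd', 'e'] -> ['d', 'c', 'a', 'e']
'e': index 3 in ['d', 'c', 'a', 'e'] -> ['e', 'd', 'c', 'a']
'a': index 3 in ['e', 'd', 'c', 'a'] -> ['a', 'e', 'd', 'c']
'a': index 0 in ['a', 'e', 'd', 'c'] -> ['a', 'e', 'd', 'c']


Output: [1, 0, 0, 2, 3, 3, 0]


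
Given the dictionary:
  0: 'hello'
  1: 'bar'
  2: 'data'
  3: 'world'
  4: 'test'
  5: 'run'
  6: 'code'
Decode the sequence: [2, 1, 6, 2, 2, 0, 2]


Look up each index in the dictionary:
  2 -> 'data'
  1 -> 'bar'
  6 -> 'code'
  2 -> 'data'
  2 -> 'data'
  0 -> 'hello'
  2 -> 'data'

Decoded: "data bar code data data hello data"


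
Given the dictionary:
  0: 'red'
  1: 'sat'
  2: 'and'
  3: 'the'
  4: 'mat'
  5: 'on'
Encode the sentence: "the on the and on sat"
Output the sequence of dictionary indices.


Look up each word in the dictionary:
  'the' -> 3
  'on' -> 5
  'the' -> 3
  'and' -> 2
  'on' -> 5
  'sat' -> 1

Encoded: [3, 5, 3, 2, 5, 1]


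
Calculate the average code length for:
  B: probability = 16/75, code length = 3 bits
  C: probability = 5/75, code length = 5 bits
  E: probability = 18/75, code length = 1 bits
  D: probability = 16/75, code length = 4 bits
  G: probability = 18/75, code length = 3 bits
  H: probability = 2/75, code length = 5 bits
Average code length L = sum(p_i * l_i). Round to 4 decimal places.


Weighted contributions p_i * l_i:
  B: (16/75) * 3 = 48/75
  C: (5/75) * 5 = 25/75
  E: (18/75) * 1 = 18/75
  D: (16/75) * 4 = 64/75
  G: (18/75) * 3 = 54/75
  H: (2/75) * 5 = 10/75
Sum = (48 + 25 + 18 + 64 + 54 + 10)/75 = 219/75

L = 219/75 = 2.9200 bits/symbol


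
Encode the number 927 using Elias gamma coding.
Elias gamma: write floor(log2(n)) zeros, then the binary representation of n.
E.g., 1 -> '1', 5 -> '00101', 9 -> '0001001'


num_bits = floor(log2(927)) + 1 = 10
leading_zeros = num_bits - 1 = 9
binary(927) = 1110011111

Elias gamma(927) = '000000000' + '1110011111' = 0000000001110011111 (19 bits)


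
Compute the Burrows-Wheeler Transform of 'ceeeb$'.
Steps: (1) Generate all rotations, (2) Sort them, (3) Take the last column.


Rotations (sorted):
  0: $ceeeb -> last char: b
  1: b$ceee -> last char: e
  2: ceeeb$ -> last char: $
  3: eb$cee -> last char: e
  4: eeb$ce -> last char: e
  5: eeeb$c -> last char: c


BWT = be$eec


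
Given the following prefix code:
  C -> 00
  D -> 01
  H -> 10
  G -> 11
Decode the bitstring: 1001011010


Decoding step by step:
Bits 10 -> H
Bits 01 -> D
Bits 01 -> D
Bits 10 -> H
Bits 10 -> H


Decoded message: HDDHH


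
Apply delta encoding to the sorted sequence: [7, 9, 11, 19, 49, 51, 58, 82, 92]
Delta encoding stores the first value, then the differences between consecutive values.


First value: 7
Deltas:
  9 - 7 = 2
  11 - 9 = 2
  19 - 11 = 8
  49 - 19 = 30
  51 - 49 = 2
  58 - 51 = 7
  82 - 58 = 24
  92 - 82 = 10


Delta encoded: [7, 2, 2, 8, 30, 2, 7, 24, 10]


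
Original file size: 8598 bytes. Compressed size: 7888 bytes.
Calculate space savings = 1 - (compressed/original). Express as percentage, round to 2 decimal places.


ratio = compressed/original = 7888/8598 = 0.917423
savings = 1 - ratio = 1 - 0.917423 = 0.082577
as a percentage: 0.082577 * 100 = 8.26%

Space savings = 1 - 7888/8598 = 8.26%


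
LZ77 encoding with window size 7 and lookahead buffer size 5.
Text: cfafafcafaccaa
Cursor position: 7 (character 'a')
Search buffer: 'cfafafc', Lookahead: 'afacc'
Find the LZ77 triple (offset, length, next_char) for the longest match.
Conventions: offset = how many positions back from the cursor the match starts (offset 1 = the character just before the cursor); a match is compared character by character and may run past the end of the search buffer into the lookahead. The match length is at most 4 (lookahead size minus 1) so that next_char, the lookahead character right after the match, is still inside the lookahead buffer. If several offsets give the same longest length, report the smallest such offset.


Try each offset into the search buffer:
  offset=1 (pos 6, char 'c'): match length 0
  offset=2 (pos 5, char 'f'): match length 0
  offset=3 (pos 4, char 'a'): match length 2
  offset=4 (pos 3, char 'f'): match length 0
  offset=5 (pos 2, char 'a'): match length 3
  offset=6 (pos 1, char 'f'): match length 0
  offset=7 (pos 0, char 'c'): match length 0
Longest match has length 3 at offset 5.
next_char = character at position 7 + 3 = 10 -> 'c'

Best match: offset=5, length=3 (matching 'afa' starting at position 2)
LZ77 triple: (5, 3, 'c')


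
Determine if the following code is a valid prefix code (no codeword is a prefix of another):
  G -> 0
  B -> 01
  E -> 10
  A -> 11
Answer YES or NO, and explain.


Checking each pair (does one codeword prefix another?):
  G='0' vs B='01': prefix -- VIOLATION

NO -- this is NOT a valid prefix code. G (0) is a prefix of B (01).


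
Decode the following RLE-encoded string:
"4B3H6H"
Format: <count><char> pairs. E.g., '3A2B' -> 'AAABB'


Expanding each <count><char> pair:
  4B -> 'BBBB'
  3H -> 'HHH'
  6H -> 'HHHHHH'

Decoded = BBBBHHHHHHHHH


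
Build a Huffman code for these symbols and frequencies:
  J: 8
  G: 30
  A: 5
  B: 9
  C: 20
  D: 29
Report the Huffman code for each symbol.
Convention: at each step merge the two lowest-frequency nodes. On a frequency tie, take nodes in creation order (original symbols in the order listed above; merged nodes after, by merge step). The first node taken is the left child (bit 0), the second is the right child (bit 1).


Huffman tree construction:
Step 1: Merge A(5) + J(8) = 13
Step 2: Merge B(9) + (A+J)(13) = 22
Step 3: Merge C(20) + (B+(A+J))(22) = 42
Step 4: Merge D(29) + G(30) = 59
Step 5: Merge (C+(B+(A+J)))(42) + (D+G)(59) = 101
Read each symbol's code off the tree from the root (left child = 0, right child = 1).

Codes:
  J: 0111 (length 4)
  G: 11 (length 2)
  A: 0110 (length 4)
  B: 010 (length 3)
  C: 00 (length 2)
  D: 10 (length 2)
Average code length: 237/101 = 2.3465 bits/symbol


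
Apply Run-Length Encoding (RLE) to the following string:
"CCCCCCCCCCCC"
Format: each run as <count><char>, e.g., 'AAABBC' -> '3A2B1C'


Scanning runs left to right:
  i=0: run of 'C' x 12 -> '12C'

RLE = 12C


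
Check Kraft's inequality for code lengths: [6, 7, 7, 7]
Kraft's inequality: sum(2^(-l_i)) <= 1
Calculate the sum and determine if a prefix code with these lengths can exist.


Sum = 2^(-6) + 2^(-7) + 2^(-7) + 2^(-7)
    = 0.015625 + 0.0078125 + 0.0078125 + 0.0078125
    = 5/128 = 0.0390625
Since 0.0390625 <= 1, Kraft's inequality IS satisfied.
A prefix code with these lengths CAN exist.

Kraft sum = 0.0390625. Satisfied.


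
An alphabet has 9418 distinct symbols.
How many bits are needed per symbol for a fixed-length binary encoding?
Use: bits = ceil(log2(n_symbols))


log2(9418) = 13.2012
Bracket: 2^13 = 8192 < 9418 <= 2^14 = 16384
So ceil(log2(9418)) = 14

bits = ceil(log2(9418)) = ceil(13.2012) = 14 bits


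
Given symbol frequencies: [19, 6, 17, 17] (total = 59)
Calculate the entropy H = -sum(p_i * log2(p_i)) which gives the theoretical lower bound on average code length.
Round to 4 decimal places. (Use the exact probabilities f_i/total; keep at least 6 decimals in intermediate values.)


Per-symbol terms -p_i * log2(p_i) with p_i = f_i/59:
  p = 19/59 = 0.322034: log2(p) = -1.634716, -p*log2(p) = 0.526434
  p = 6/59 = 0.101695: log2(p) = -3.297681, -p*log2(p) = 0.335357
  p = 17/59 = 0.288136: log2(p) = -1.795180, -p*log2(p) = 0.517255
  p = 17/59 = 0.288136: log2(p) = -1.795180, -p*log2(p) = 0.517255
H = 0.526434 + 0.335357 + 0.517255 + 0.517255 = 1.896301

H = 1.8963 bits/symbol


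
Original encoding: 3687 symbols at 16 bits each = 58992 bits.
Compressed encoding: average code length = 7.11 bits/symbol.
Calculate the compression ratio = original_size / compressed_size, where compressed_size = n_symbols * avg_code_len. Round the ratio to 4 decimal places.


original_size = n_symbols * orig_bits = 3687 * 16 = 58992 bits
compressed_size = n_symbols * avg_code_len = 3687 * 7.11 = 26214.57 bits
ratio = original_size / compressed_size = 58992 / 26214.57 = 2.2504

Compression ratio = 2.2504


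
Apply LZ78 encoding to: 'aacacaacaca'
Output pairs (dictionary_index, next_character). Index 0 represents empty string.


LZ78 encoding steps:
Dictionary: {0: ''}
Step 1: w='' (idx 0), next='a' -> output (0, 'a'), add 'a' as idx 1
Step 2: w='a' (idx 1), next='c' -> output (1, 'c'), add 'ac' as idx 2
Step 3: w='ac' (idx 2), next='a' -> output (2, 'a'), add 'aca' as idx 3
Step 4: w='aca' (idx 3), next='c' -> output (3, 'c'), add 'acac' as idx 4
Step 5: w='a' (idx 1), end of input -> output (1, '')


Encoded: [(0, 'a'), (1, 'c'), (2, 'a'), (3, 'c'), (1, '')]


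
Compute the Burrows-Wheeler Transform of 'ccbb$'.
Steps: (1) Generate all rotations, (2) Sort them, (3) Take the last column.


Rotations (sorted):
  0: $ccbb -> last char: b
  1: b$ccb -> last char: b
  2: bb$cc -> last char: c
  3: cbb$c -> last char: c
  4: ccbb$ -> last char: $


BWT = bbcc$


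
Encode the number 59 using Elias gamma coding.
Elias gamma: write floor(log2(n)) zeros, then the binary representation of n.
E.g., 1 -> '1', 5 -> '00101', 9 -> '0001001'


num_bits = floor(log2(59)) + 1 = 6
leading_zeros = num_bits - 1 = 5
binary(59) = 111011

Elias gamma(59) = '00000' + '111011' = 00000111011 (11 bits)


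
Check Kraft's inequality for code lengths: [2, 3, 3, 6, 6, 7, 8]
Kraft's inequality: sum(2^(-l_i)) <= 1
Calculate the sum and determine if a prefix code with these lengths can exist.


Sum = 2^(-2) + 2^(-3) + 2^(-3) + 2^(-6) + 2^(-6) + 2^(-7) + 2^(-8)
    = 0.25 + 0.125 + 0.125 + 0.015625 + 0.015625 + 0.0078125 + 0.00390625
    = 139/256 = 0.54296875
Since 0.54296875 <= 1, Kraft's inequality IS satisfied.
A prefix code with these lengths CAN exist.

Kraft sum = 0.54296875. Satisfied.


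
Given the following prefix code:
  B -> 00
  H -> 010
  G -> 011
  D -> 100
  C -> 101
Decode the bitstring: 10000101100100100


Decoding step by step:
Bits 100 -> D
Bits 00 -> B
Bits 101 -> C
Bits 100 -> D
Bits 100 -> D
Bits 100 -> D


Decoded message: DBCDDD
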